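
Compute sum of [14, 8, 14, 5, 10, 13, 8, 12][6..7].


Prefix sums: [0, 14, 22, 36, 41, 51, 64, 72, 84]
Sum[6..7] = prefix[8] - prefix[6] = 84 - 64 = 20


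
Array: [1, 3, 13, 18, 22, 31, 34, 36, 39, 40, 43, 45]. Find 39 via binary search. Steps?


Search for 39:
[0,11] mid=5 arr[5]=31
[6,11] mid=8 arr[8]=39
Total: 2 comparisons


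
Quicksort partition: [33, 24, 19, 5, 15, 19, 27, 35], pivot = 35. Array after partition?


Elements <= 35 go left of pivot.
Result: [33, 24, 19, 5, 15, 19, 27, 35], pivot at index 7


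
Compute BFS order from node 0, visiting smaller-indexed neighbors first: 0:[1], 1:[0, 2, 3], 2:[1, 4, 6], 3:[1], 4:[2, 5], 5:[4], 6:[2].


BFS queue: start with [0]
Visit order: [0, 1, 2, 3, 4, 6, 5]


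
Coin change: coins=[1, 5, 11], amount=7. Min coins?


dp[0]=0; dp[i]=1+min(dp[i-c] for c in coins)
...dp[2]=2, dp[3]=3, dp[4]=4, dp[5]=1, dp[6]=2, dp[7]=3
Minimum coins for 7 = 3


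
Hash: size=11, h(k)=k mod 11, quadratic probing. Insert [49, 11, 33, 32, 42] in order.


Insertions: 49->slot 5; 11->slot 0; 33->slot 1; 32->slot 10; 42->slot 9
Table: [11, 33, None, None, None, 49, None, None, None, 42, 32]


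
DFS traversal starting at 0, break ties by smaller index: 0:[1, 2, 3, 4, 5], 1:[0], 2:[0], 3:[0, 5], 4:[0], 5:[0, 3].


DFS stack-based: start with [0]
Visit order: [0, 1, 2, 3, 5, 4]


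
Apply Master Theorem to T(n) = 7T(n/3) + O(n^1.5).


a=7, b=3, c=1.5. log_3(7)=1.771 > c=1.5. Case 1: O(n^log_b(a)) = O(n^1.771)
Complexity: O(n^1.771)


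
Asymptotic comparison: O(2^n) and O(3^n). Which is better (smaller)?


exponential grows slower than exponential (base 3)
O(2^n) is asymptotically smaller; O(3^n) grows faster


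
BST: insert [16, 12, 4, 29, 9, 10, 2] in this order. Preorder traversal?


Root = 16; build tree by BST insertion.
Preorder traversal: [16, 12, 4, 2, 9, 10, 29]


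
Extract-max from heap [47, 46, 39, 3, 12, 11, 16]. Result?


Max = 47
Replace root with last, heapify down
Resulting heap: [46, 16, 39, 3, 12, 11]


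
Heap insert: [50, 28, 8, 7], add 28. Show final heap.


Append 28: [50, 28, 8, 7, 28]
Bubble up: no swaps needed
Result: [50, 28, 8, 7, 28]


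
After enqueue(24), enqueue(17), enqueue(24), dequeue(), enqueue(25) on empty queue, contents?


enqueue(24) -> [24]
enqueue(17) -> [24, 17]
enqueue(24) -> [24, 17, 24]
dequeue() returns 24 -> [17, 24]
enqueue(25) -> [17, 24, 25]
Final queue (front to back): [17, 24, 25]


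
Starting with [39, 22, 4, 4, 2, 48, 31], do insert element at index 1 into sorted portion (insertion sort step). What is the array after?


After one pass: [22, 39, 4, 4, 2, 48, 31]


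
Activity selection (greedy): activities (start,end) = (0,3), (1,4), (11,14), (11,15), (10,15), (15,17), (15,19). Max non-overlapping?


Greedy: pick earliest-ending, then skip overlaps.
Selected (3 activities): [(0, 3), (11, 14), (15, 17)]


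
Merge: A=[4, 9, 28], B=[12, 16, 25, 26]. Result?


Compare heads, take smaller each step.
Merged: [4, 9, 12, 16, 25, 26, 28]


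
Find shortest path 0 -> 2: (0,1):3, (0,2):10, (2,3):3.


Dijkstra from 0:
Distances: {0: 0, 1: 3, 2: 10, 3: 13}
Shortest distance to 2 = 10, path = [0, 2]


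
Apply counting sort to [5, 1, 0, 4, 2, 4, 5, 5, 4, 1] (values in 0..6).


Count array: [1, 2, 1, 0, 3, 3, 0]
Reconstruct: [0, 1, 1, 2, 4, 4, 4, 5, 5, 5]


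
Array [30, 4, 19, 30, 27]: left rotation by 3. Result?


Left rotate by 3: [30, 27, 30, 4, 19]


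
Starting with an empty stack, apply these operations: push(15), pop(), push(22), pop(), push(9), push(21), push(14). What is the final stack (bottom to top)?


push(15) -> [15]
pop() returns 15 -> []
push(22) -> [22]
pop() returns 22 -> []
push(9) -> [9]
push(21) -> [9, 21]
push(14) -> [9, 21, 14]
Final stack (bottom to top): [9, 21, 14]


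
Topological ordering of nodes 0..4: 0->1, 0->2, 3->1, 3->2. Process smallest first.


Kahn's algorithm, process smallest node first
Order: [0, 3, 1, 2, 4]


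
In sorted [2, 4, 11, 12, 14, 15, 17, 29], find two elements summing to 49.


Two pointers: lo=0, hi=7
No pair sums to 49


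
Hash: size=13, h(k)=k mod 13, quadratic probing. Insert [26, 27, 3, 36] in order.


Insertions: 26->slot 0; 27->slot 1; 3->slot 3; 36->slot 10
Table: [26, 27, None, 3, None, None, None, None, None, None, 36, None, None]


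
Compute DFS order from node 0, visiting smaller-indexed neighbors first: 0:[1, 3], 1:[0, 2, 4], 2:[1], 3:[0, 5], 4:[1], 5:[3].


DFS stack-based: start with [0]
Visit order: [0, 1, 2, 4, 3, 5]


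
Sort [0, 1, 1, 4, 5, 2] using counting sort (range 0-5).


Count array: [1, 2, 1, 0, 1, 1]
Reconstruct: [0, 1, 1, 2, 4, 5]


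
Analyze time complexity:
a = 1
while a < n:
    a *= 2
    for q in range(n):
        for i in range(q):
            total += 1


Per nesting level: O(log n) * O(n) * O(n) [triangular over q] = O(n^2 log n)
Complexity: O(n^2 log n)


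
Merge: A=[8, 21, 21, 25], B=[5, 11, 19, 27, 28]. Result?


Compare heads, take smaller each step.
Merged: [5, 8, 11, 19, 21, 21, 25, 27, 28]


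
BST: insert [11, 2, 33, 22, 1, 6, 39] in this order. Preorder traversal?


Root = 11; build tree by BST insertion.
Preorder traversal: [11, 2, 1, 6, 33, 22, 39]


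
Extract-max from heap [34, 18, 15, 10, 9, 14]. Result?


Max = 34
Replace root with last, heapify down
Resulting heap: [18, 14, 15, 10, 9]


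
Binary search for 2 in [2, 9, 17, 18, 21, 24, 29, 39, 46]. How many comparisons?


Search for 2:
[0,8] mid=4 arr[4]=21
[0,3] mid=1 arr[1]=9
[0,0] mid=0 arr[0]=2
Total: 3 comparisons


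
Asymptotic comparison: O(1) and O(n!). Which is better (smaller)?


constant grows slower than factorial
O(1) is asymptotically smaller; O(n!) grows faster


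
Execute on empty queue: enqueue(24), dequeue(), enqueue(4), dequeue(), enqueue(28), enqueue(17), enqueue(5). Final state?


enqueue(24) -> [24]
dequeue() returns 24 -> []
enqueue(4) -> [4]
dequeue() returns 4 -> []
enqueue(28) -> [28]
enqueue(17) -> [28, 17]
enqueue(5) -> [28, 17, 5]
Final queue (front to back): [28, 17, 5]


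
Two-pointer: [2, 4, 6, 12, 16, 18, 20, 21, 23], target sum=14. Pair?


Two pointers: lo=0, hi=8
Found pair: (2, 12) summing to 14


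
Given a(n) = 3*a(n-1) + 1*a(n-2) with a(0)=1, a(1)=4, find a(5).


Build bottom-up:
...a(3)=43, a(4)=142, a(5)=3*142+1*43=469


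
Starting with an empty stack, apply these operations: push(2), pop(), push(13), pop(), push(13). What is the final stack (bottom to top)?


push(2) -> [2]
pop() returns 2 -> []
push(13) -> [13]
pop() returns 13 -> []
push(13) -> [13]
Final stack (bottom to top): [13]


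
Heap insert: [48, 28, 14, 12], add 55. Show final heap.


Append 55: [48, 28, 14, 12, 55]
Bubble up: swap idx 4(55) with idx 1(28); swap idx 1(55) with idx 0(48)
Result: [55, 48, 14, 12, 28]


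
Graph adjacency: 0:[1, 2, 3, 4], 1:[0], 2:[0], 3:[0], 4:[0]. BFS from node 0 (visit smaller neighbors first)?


BFS queue: start with [0]
Visit order: [0, 1, 2, 3, 4]


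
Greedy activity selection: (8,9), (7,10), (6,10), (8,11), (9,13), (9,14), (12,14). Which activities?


Greedy: pick earliest-ending, then skip overlaps.
Selected (2 activities): [(8, 9), (9, 13)]


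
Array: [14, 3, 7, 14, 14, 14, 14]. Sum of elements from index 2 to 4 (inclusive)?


Prefix sums: [0, 14, 17, 24, 38, 52, 66, 80]
Sum[2..4] = prefix[5] - prefix[2] = 52 - 17 = 35


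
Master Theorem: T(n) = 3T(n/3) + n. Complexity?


a=3, b=3, c=1. log_3(3)=1 = c=1. Case 2: O(n^c log n) = O(n log n)
Complexity: O(n log n)


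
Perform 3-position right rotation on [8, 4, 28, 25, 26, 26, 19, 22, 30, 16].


Right rotate by 3: [22, 30, 16, 8, 4, 28, 25, 26, 26, 19]


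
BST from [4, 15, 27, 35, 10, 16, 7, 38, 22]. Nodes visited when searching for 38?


BST root = 4
Search for 38: compare at each node
Path: [4, 15, 27, 35, 38]


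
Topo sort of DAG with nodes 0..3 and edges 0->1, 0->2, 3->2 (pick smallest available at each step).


Kahn's algorithm, process smallest node first
Order: [0, 1, 3, 2]


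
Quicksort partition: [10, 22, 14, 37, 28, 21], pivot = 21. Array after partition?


Elements <= 21 go left of pivot.
Result: [10, 14, 21, 37, 28, 22], pivot at index 2


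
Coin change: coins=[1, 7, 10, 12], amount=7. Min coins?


dp[0]=0; dp[i]=1+min(dp[i-c] for c in coins)
...dp[2]=2, dp[3]=3, dp[4]=4, dp[5]=5, dp[6]=6, dp[7]=1
Minimum coins for 7 = 1


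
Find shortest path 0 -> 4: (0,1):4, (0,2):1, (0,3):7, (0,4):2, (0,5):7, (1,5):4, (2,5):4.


Dijkstra from 0:
Distances: {0: 0, 1: 4, 2: 1, 3: 7, 4: 2, 5: 5}
Shortest distance to 4 = 2, path = [0, 4]


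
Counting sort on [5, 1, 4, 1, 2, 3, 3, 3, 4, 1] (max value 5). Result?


Count array: [0, 3, 1, 3, 2, 1]
Reconstruct: [1, 1, 1, 2, 3, 3, 3, 4, 4, 5]


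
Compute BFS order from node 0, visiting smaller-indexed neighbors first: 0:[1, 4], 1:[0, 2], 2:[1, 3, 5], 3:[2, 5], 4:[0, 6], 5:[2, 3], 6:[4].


BFS queue: start with [0]
Visit order: [0, 1, 4, 2, 6, 3, 5]


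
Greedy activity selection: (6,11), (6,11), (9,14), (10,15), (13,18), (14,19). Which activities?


Greedy: pick earliest-ending, then skip overlaps.
Selected (2 activities): [(6, 11), (13, 18)]


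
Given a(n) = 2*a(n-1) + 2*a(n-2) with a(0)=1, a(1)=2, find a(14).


Build bottom-up:
...a(12)=136384, a(13)=372608, a(14)=2*372608+2*136384=1017984


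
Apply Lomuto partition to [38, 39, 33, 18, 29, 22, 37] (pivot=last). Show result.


Elements <= 37 go left of pivot.
Result: [33, 18, 29, 22, 37, 39, 38], pivot at index 4


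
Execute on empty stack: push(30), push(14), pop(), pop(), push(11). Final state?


push(30) -> [30]
push(14) -> [30, 14]
pop() returns 14 -> [30]
pop() returns 30 -> []
push(11) -> [11]
Final stack (bottom to top): [11]


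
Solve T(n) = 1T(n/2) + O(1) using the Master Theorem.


a=1, b=2, c=0. log_2(1)=0 = c=0. Case 2: O(n^c log n) = O(log n)
Complexity: O(log n)


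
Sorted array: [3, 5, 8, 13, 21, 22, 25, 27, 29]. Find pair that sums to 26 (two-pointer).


Two pointers: lo=0, hi=8
Found pair: (5, 21) summing to 26


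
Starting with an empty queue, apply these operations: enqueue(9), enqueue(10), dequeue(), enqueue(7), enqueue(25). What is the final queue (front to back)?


enqueue(9) -> [9]
enqueue(10) -> [9, 10]
dequeue() returns 9 -> [10]
enqueue(7) -> [10, 7]
enqueue(25) -> [10, 7, 25]
Final queue (front to back): [10, 7, 25]


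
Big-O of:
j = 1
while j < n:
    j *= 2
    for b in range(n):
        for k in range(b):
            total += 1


Per nesting level: O(log n) * O(n) * O(n) [triangular over b] = O(n^2 log n)
Complexity: O(n^2 log n)


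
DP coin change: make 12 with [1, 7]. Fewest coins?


dp[0]=0; dp[i]=1+min(dp[i-c] for c in coins)
...dp[7]=1, dp[8]=2, dp[9]=3, dp[10]=4, dp[11]=5, dp[12]=6
Minimum coins for 12 = 6


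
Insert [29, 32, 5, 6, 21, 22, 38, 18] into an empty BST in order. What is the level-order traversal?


Root = 29; build tree by BST insertion.
Level-Order traversal: [29, 5, 32, 6, 38, 21, 18, 22]


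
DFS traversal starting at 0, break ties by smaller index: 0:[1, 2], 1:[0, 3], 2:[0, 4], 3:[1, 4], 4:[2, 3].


DFS stack-based: start with [0]
Visit order: [0, 1, 3, 4, 2]


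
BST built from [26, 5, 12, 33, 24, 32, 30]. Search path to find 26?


BST root = 26
Search for 26: compare at each node
Path: [26]


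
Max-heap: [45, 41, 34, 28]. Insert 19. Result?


Append 19: [45, 41, 34, 28, 19]
Bubble up: no swaps needed
Result: [45, 41, 34, 28, 19]


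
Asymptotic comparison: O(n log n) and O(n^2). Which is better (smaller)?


linearithmic grows slower than quadratic
O(n log n) is asymptotically smaller; O(n^2) grows faster


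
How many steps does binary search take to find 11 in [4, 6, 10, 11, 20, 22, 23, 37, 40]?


Search for 11:
[0,8] mid=4 arr[4]=20
[0,3] mid=1 arr[1]=6
[2,3] mid=2 arr[2]=10
[3,3] mid=3 arr[3]=11
Total: 4 comparisons


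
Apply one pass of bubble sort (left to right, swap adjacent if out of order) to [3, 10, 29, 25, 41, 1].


After one pass: [3, 10, 25, 29, 1, 41]


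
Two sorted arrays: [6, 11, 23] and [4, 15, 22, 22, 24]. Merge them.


Compare heads, take smaller each step.
Merged: [4, 6, 11, 15, 22, 22, 23, 24]


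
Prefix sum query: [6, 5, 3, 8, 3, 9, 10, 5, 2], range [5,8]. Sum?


Prefix sums: [0, 6, 11, 14, 22, 25, 34, 44, 49, 51]
Sum[5..8] = prefix[9] - prefix[5] = 51 - 25 = 26


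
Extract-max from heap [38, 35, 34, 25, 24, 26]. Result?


Max = 38
Replace root with last, heapify down
Resulting heap: [35, 26, 34, 25, 24]


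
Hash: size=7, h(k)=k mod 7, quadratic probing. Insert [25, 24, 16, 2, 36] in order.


Insertions: 25->slot 4; 24->slot 3; 16->slot 2; 2->slot 6; 36->slot 1
Table: [None, 36, 16, 24, 25, None, 2]


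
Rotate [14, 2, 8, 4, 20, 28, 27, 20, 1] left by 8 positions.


Left rotate by 8: [1, 14, 2, 8, 4, 20, 28, 27, 20]


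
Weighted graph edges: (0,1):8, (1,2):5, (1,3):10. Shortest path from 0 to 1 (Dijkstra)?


Dijkstra from 0:
Distances: {0: 0, 1: 8, 2: 13, 3: 18}
Shortest distance to 1 = 8, path = [0, 1]


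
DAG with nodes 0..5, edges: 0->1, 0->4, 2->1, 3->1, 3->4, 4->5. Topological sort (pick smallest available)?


Kahn's algorithm, process smallest node first
Order: [0, 2, 3, 1, 4, 5]


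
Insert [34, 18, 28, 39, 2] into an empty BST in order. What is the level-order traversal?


Root = 34; build tree by BST insertion.
Level-Order traversal: [34, 18, 39, 2, 28]


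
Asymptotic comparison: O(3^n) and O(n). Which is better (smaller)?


linear grows slower than exponential (base 3)
O(n) is asymptotically smaller; O(3^n) grows faster


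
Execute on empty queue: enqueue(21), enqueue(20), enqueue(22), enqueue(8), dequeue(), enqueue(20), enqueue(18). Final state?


enqueue(21) -> [21]
enqueue(20) -> [21, 20]
enqueue(22) -> [21, 20, 22]
enqueue(8) -> [21, 20, 22, 8]
dequeue() returns 21 -> [20, 22, 8]
enqueue(20) -> [20, 22, 8, 20]
enqueue(18) -> [20, 22, 8, 20, 18]
Final queue (front to back): [20, 22, 8, 20, 18]


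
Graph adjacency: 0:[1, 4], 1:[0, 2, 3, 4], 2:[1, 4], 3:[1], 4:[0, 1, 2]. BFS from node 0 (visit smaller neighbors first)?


BFS queue: start with [0]
Visit order: [0, 1, 4, 2, 3]


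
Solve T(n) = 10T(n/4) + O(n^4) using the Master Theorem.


a=10, b=4, c=4. log_4(10)=1.661 < c=4. Case 3: O(n^c) = O(n^4)
Complexity: O(n^4)


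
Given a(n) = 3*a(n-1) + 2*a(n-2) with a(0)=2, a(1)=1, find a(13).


Build bottom-up:
...a(11)=602255, a(12)=2144963, a(13)=3*2144963+2*602255=7639399


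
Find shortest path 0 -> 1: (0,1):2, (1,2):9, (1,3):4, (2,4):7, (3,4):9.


Dijkstra from 0:
Distances: {0: 0, 1: 2, 2: 11, 3: 6, 4: 15}
Shortest distance to 1 = 2, path = [0, 1]


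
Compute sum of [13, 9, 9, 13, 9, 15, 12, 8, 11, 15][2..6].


Prefix sums: [0, 13, 22, 31, 44, 53, 68, 80, 88, 99, 114]
Sum[2..6] = prefix[7] - prefix[2] = 80 - 22 = 58


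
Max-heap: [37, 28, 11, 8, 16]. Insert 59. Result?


Append 59: [37, 28, 11, 8, 16, 59]
Bubble up: swap idx 5(59) with idx 2(11); swap idx 2(59) with idx 0(37)
Result: [59, 28, 37, 8, 16, 11]


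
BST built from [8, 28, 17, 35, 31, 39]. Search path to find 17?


BST root = 8
Search for 17: compare at each node
Path: [8, 28, 17]


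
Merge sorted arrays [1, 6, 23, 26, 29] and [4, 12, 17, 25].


Compare heads, take smaller each step.
Merged: [1, 4, 6, 12, 17, 23, 25, 26, 29]


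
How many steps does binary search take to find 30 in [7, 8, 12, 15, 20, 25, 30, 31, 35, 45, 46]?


Search for 30:
[0,10] mid=5 arr[5]=25
[6,10] mid=8 arr[8]=35
[6,7] mid=6 arr[6]=30
Total: 3 comparisons


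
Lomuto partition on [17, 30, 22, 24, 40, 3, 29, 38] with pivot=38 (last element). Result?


Elements <= 38 go left of pivot.
Result: [17, 30, 22, 24, 3, 29, 38, 40], pivot at index 6


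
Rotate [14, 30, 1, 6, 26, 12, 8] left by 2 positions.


Left rotate by 2: [1, 6, 26, 12, 8, 14, 30]


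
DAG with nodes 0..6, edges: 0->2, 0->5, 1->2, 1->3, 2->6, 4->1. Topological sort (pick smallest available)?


Kahn's algorithm, process smallest node first
Order: [0, 4, 1, 2, 3, 5, 6]


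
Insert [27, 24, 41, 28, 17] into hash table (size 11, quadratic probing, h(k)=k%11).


Insertions: 27->slot 5; 24->slot 2; 41->slot 8; 28->slot 6; 17->slot 7
Table: [None, None, 24, None, None, 27, 28, 17, 41, None, None]


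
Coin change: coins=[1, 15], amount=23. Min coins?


dp[0]=0; dp[i]=1+min(dp[i-c] for c in coins)
...dp[18]=4, dp[19]=5, dp[20]=6, dp[21]=7, dp[22]=8, dp[23]=9
Minimum coins for 23 = 9


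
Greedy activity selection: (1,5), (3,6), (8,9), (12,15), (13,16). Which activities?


Greedy: pick earliest-ending, then skip overlaps.
Selected (3 activities): [(1, 5), (8, 9), (12, 15)]


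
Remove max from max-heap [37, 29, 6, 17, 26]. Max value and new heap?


Max = 37
Replace root with last, heapify down
Resulting heap: [29, 26, 6, 17]


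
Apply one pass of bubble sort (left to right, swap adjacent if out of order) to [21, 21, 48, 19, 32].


After one pass: [21, 21, 19, 32, 48]


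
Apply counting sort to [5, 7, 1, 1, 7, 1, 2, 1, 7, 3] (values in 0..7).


Count array: [0, 4, 1, 1, 0, 1, 0, 3]
Reconstruct: [1, 1, 1, 1, 2, 3, 5, 7, 7, 7]


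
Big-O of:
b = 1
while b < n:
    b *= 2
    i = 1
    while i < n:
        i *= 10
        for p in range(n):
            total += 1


Per nesting level: O(log n) * O(log n) * O(n) = O(n (log n)^2)
Complexity: O(n (log n)^2)


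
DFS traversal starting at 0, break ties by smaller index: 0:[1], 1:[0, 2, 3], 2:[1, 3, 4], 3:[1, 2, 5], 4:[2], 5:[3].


DFS stack-based: start with [0]
Visit order: [0, 1, 2, 3, 5, 4]


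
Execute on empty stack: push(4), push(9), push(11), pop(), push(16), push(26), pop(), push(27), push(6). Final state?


push(4) -> [4]
push(9) -> [4, 9]
push(11) -> [4, 9, 11]
pop() returns 11 -> [4, 9]
push(16) -> [4, 9, 16]
push(26) -> [4, 9, 16, 26]
pop() returns 26 -> [4, 9, 16]
push(27) -> [4, 9, 16, 27]
push(6) -> [4, 9, 16, 27, 6]
Final stack (bottom to top): [4, 9, 16, 27, 6]


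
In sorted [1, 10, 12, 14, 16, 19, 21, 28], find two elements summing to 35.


Two pointers: lo=0, hi=7
Found pair: (14, 21) summing to 35


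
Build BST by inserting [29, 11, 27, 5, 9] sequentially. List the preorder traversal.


Root = 29; build tree by BST insertion.
Preorder traversal: [29, 11, 5, 9, 27]


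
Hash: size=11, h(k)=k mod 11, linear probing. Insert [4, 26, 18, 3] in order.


Insertions: 4->slot 4; 26->slot 5; 18->slot 7; 3->slot 3
Table: [None, None, None, 3, 4, 26, None, 18, None, None, None]


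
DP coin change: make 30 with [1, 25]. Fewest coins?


dp[0]=0; dp[i]=1+min(dp[i-c] for c in coins)
...dp[25]=1, dp[26]=2, dp[27]=3, dp[28]=4, dp[29]=5, dp[30]=6
Minimum coins for 30 = 6


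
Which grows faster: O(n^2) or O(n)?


linear grows slower than quadratic
O(n) is asymptotically smaller; O(n^2) grows faster


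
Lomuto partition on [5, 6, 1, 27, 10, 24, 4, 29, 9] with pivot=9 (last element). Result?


Elements <= 9 go left of pivot.
Result: [5, 6, 1, 4, 9, 24, 27, 29, 10], pivot at index 4


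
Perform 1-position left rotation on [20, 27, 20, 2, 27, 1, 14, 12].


Left rotate by 1: [27, 20, 2, 27, 1, 14, 12, 20]


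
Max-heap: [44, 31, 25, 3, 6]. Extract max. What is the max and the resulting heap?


Max = 44
Replace root with last, heapify down
Resulting heap: [31, 6, 25, 3]


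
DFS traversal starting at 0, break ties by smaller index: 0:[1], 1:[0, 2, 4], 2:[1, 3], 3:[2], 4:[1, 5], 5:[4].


DFS stack-based: start with [0]
Visit order: [0, 1, 2, 3, 4, 5]


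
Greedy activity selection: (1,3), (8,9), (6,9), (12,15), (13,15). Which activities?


Greedy: pick earliest-ending, then skip overlaps.
Selected (3 activities): [(1, 3), (8, 9), (12, 15)]


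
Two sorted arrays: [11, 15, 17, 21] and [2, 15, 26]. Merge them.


Compare heads, take smaller each step.
Merged: [2, 11, 15, 15, 17, 21, 26]


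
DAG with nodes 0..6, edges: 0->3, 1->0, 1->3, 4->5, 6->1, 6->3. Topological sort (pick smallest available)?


Kahn's algorithm, process smallest node first
Order: [2, 4, 5, 6, 1, 0, 3]


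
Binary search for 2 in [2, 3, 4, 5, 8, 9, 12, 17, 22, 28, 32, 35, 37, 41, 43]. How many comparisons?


Search for 2:
[0,14] mid=7 arr[7]=17
[0,6] mid=3 arr[3]=5
[0,2] mid=1 arr[1]=3
[0,0] mid=0 arr[0]=2
Total: 4 comparisons


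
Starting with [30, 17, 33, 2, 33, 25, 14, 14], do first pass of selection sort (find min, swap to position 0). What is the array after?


After one pass: [2, 17, 33, 30, 33, 25, 14, 14]


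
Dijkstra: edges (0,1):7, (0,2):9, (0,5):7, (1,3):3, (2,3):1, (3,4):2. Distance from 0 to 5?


Dijkstra from 0:
Distances: {0: 0, 1: 7, 2: 9, 3: 10, 4: 12, 5: 7}
Shortest distance to 5 = 7, path = [0, 5]


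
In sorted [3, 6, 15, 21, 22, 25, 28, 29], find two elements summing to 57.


Two pointers: lo=0, hi=7
Found pair: (28, 29) summing to 57


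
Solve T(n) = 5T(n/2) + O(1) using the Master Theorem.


a=5, b=2, c=0. log_2(5)=2.322 > c=0. Case 1: O(n^log_b(a)) = O(n^2.322)
Complexity: O(n^2.322)


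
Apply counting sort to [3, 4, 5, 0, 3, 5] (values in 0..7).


Count array: [1, 0, 0, 2, 1, 2, 0, 0]
Reconstruct: [0, 3, 3, 4, 5, 5]


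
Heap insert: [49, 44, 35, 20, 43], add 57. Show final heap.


Append 57: [49, 44, 35, 20, 43, 57]
Bubble up: swap idx 5(57) with idx 2(35); swap idx 2(57) with idx 0(49)
Result: [57, 44, 49, 20, 43, 35]


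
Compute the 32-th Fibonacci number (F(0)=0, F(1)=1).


F(n)=F(n-1)+F(n-2)
...F(30)=832040, F(31)=1346269, F(32)=2178309


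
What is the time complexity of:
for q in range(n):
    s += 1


Per nesting level: O(n) = O(n)
Complexity: O(n)


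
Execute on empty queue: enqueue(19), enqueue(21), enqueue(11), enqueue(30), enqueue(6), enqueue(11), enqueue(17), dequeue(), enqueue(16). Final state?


enqueue(19) -> [19]
enqueue(21) -> [19, 21]
enqueue(11) -> [19, 21, 11]
enqueue(30) -> [19, 21, 11, 30]
enqueue(6) -> [19, 21, 11, 30, 6]
enqueue(11) -> [19, 21, 11, 30, 6, 11]
enqueue(17) -> [19, 21, 11, 30, 6, 11, 17]
dequeue() returns 19 -> [21, 11, 30, 6, 11, 17]
enqueue(16) -> [21, 11, 30, 6, 11, 17, 16]
Final queue (front to back): [21, 11, 30, 6, 11, 17, 16]


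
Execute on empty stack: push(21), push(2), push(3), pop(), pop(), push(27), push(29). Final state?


push(21) -> [21]
push(2) -> [21, 2]
push(3) -> [21, 2, 3]
pop() returns 3 -> [21, 2]
pop() returns 2 -> [21]
push(27) -> [21, 27]
push(29) -> [21, 27, 29]
Final stack (bottom to top): [21, 27, 29]


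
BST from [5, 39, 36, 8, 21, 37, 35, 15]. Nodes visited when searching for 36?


BST root = 5
Search for 36: compare at each node
Path: [5, 39, 36]


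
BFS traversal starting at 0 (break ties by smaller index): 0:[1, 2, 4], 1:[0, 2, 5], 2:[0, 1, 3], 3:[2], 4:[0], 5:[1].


BFS queue: start with [0]
Visit order: [0, 1, 2, 4, 5, 3]


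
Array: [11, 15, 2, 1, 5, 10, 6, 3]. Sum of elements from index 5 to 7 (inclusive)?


Prefix sums: [0, 11, 26, 28, 29, 34, 44, 50, 53]
Sum[5..7] = prefix[8] - prefix[5] = 53 - 34 = 19


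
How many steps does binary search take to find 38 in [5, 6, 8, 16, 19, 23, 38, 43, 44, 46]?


Search for 38:
[0,9] mid=4 arr[4]=19
[5,9] mid=7 arr[7]=43
[5,6] mid=5 arr[5]=23
[6,6] mid=6 arr[6]=38
Total: 4 comparisons


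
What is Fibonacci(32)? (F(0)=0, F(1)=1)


F(n)=F(n-1)+F(n-2)
...F(30)=832040, F(31)=1346269, F(32)=2178309


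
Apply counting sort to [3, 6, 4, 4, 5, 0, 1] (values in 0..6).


Count array: [1, 1, 0, 1, 2, 1, 1]
Reconstruct: [0, 1, 3, 4, 4, 5, 6]


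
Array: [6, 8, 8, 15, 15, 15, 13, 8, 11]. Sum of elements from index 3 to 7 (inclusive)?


Prefix sums: [0, 6, 14, 22, 37, 52, 67, 80, 88, 99]
Sum[3..7] = prefix[8] - prefix[3] = 88 - 22 = 66


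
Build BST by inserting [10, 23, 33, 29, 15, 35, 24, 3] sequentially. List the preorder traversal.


Root = 10; build tree by BST insertion.
Preorder traversal: [10, 3, 23, 15, 33, 29, 24, 35]


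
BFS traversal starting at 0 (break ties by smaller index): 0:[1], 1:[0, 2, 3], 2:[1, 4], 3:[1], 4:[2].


BFS queue: start with [0]
Visit order: [0, 1, 2, 3, 4]


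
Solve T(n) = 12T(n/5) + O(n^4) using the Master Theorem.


a=12, b=5, c=4. log_5(12)=1.544 < c=4. Case 3: O(n^c) = O(n^4)
Complexity: O(n^4)


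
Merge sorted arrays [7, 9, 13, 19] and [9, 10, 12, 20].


Compare heads, take smaller each step.
Merged: [7, 9, 9, 10, 12, 13, 19, 20]


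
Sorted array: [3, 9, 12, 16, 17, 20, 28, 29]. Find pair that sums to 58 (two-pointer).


Two pointers: lo=0, hi=7
No pair sums to 58


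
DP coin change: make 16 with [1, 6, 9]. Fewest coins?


dp[0]=0; dp[i]=1+min(dp[i-c] for c in coins)
...dp[11]=3, dp[12]=2, dp[13]=3, dp[14]=4, dp[15]=2, dp[16]=3
Minimum coins for 16 = 3


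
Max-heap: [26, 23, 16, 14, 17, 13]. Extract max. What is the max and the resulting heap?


Max = 26
Replace root with last, heapify down
Resulting heap: [23, 17, 16, 14, 13]


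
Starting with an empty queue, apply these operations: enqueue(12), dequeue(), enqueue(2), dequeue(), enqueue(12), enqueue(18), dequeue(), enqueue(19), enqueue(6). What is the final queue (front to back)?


enqueue(12) -> [12]
dequeue() returns 12 -> []
enqueue(2) -> [2]
dequeue() returns 2 -> []
enqueue(12) -> [12]
enqueue(18) -> [12, 18]
dequeue() returns 12 -> [18]
enqueue(19) -> [18, 19]
enqueue(6) -> [18, 19, 6]
Final queue (front to back): [18, 19, 6]


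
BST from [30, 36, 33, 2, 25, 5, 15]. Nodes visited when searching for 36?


BST root = 30
Search for 36: compare at each node
Path: [30, 36]


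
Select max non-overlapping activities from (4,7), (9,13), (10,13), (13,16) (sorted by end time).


Greedy: pick earliest-ending, then skip overlaps.
Selected (3 activities): [(4, 7), (9, 13), (13, 16)]


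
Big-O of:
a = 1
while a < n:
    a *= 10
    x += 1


Per nesting level: O(log n) = O(log n)
Complexity: O(log n)


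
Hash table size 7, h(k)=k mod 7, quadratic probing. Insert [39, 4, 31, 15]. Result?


Insertions: 39->slot 4; 4->slot 5; 31->slot 3; 15->slot 1
Table: [None, 15, None, 31, 39, 4, None]


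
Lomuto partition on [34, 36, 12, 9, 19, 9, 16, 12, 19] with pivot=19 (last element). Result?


Elements <= 19 go left of pivot.
Result: [12, 9, 19, 9, 16, 12, 19, 36, 34], pivot at index 6


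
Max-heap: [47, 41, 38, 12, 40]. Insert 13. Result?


Append 13: [47, 41, 38, 12, 40, 13]
Bubble up: no swaps needed
Result: [47, 41, 38, 12, 40, 13]


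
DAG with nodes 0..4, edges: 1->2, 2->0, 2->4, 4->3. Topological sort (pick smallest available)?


Kahn's algorithm, process smallest node first
Order: [1, 2, 0, 4, 3]


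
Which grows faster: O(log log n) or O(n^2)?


double-logarithmic grows slower than quadratic
O(log log n) is asymptotically smaller; O(n^2) grows faster


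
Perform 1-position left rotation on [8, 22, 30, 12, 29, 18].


Left rotate by 1: [22, 30, 12, 29, 18, 8]


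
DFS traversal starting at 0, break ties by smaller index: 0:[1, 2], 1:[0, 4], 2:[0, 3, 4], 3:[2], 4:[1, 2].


DFS stack-based: start with [0]
Visit order: [0, 1, 4, 2, 3]


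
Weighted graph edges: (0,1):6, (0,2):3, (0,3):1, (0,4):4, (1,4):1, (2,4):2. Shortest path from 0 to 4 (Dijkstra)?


Dijkstra from 0:
Distances: {0: 0, 1: 5, 2: 3, 3: 1, 4: 4}
Shortest distance to 4 = 4, path = [0, 4]


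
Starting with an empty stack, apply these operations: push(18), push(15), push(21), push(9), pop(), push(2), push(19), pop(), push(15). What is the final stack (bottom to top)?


push(18) -> [18]
push(15) -> [18, 15]
push(21) -> [18, 15, 21]
push(9) -> [18, 15, 21, 9]
pop() returns 9 -> [18, 15, 21]
push(2) -> [18, 15, 21, 2]
push(19) -> [18, 15, 21, 2, 19]
pop() returns 19 -> [18, 15, 21, 2]
push(15) -> [18, 15, 21, 2, 15]
Final stack (bottom to top): [18, 15, 21, 2, 15]


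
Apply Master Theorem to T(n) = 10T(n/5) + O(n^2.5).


a=10, b=5, c=2.5. log_5(10)=1.431 < c=2.5. Case 3: O(n^c) = O(n^2.500)
Complexity: O(n^2.500)


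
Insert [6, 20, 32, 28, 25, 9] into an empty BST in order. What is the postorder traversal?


Root = 6; build tree by BST insertion.
Postorder traversal: [9, 25, 28, 32, 20, 6]


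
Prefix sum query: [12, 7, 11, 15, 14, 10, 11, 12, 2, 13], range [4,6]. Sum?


Prefix sums: [0, 12, 19, 30, 45, 59, 69, 80, 92, 94, 107]
Sum[4..6] = prefix[7] - prefix[4] = 80 - 45 = 35


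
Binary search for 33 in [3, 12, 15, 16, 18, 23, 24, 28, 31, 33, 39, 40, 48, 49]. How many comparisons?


Search for 33:
[0,13] mid=6 arr[6]=24
[7,13] mid=10 arr[10]=39
[7,9] mid=8 arr[8]=31
[9,9] mid=9 arr[9]=33
Total: 4 comparisons


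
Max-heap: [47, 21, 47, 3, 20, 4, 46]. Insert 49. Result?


Append 49: [47, 21, 47, 3, 20, 4, 46, 49]
Bubble up: swap idx 7(49) with idx 3(3); swap idx 3(49) with idx 1(21); swap idx 1(49) with idx 0(47)
Result: [49, 47, 47, 21, 20, 4, 46, 3]


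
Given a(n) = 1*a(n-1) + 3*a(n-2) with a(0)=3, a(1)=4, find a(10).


Build bottom-up:
...a(8)=1741, a(9)=3985, a(10)=1*3985+3*1741=9208


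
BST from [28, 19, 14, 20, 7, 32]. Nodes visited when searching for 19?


BST root = 28
Search for 19: compare at each node
Path: [28, 19]


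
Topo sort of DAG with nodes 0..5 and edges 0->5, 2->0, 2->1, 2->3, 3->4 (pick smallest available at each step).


Kahn's algorithm, process smallest node first
Order: [2, 0, 1, 3, 4, 5]


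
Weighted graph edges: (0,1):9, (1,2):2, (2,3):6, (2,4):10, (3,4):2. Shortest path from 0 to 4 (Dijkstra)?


Dijkstra from 0:
Distances: {0: 0, 1: 9, 2: 11, 3: 17, 4: 19}
Shortest distance to 4 = 19, path = [0, 1, 2, 3, 4]


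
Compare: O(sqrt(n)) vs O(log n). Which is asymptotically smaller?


logarithmic grows slower than sublinear
O(log n) is asymptotically smaller; O(sqrt(n)) grows faster


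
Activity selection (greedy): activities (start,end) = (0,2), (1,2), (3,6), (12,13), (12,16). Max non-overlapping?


Greedy: pick earliest-ending, then skip overlaps.
Selected (3 activities): [(0, 2), (3, 6), (12, 13)]


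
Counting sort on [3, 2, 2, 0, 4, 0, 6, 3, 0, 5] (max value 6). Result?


Count array: [3, 0, 2, 2, 1, 1, 1]
Reconstruct: [0, 0, 0, 2, 2, 3, 3, 4, 5, 6]


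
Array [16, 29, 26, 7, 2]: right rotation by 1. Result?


Right rotate by 1: [2, 16, 29, 26, 7]


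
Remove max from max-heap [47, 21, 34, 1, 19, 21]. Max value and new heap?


Max = 47
Replace root with last, heapify down
Resulting heap: [34, 21, 21, 1, 19]


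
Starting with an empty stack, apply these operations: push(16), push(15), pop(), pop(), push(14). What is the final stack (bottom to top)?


push(16) -> [16]
push(15) -> [16, 15]
pop() returns 15 -> [16]
pop() returns 16 -> []
push(14) -> [14]
Final stack (bottom to top): [14]


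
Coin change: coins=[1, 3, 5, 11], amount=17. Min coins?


dp[0]=0; dp[i]=1+min(dp[i-c] for c in coins)
...dp[12]=2, dp[13]=3, dp[14]=2, dp[15]=3, dp[16]=2, dp[17]=3
Minimum coins for 17 = 3


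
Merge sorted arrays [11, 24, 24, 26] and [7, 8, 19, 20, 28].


Compare heads, take smaller each step.
Merged: [7, 8, 11, 19, 20, 24, 24, 26, 28]


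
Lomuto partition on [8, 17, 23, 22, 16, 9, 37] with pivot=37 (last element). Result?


Elements <= 37 go left of pivot.
Result: [8, 17, 23, 22, 16, 9, 37], pivot at index 6


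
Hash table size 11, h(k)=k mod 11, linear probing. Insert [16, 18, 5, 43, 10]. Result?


Insertions: 16->slot 5; 18->slot 7; 5->slot 6; 43->slot 10; 10->slot 0
Table: [10, None, None, None, None, 16, 5, 18, None, None, 43]


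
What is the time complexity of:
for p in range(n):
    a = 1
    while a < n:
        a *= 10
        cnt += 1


Per nesting level: O(n) * O(log n) = O(n log n)
Complexity: O(n log n)


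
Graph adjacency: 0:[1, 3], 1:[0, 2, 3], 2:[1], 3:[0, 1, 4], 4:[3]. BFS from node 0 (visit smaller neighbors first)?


BFS queue: start with [0]
Visit order: [0, 1, 3, 2, 4]


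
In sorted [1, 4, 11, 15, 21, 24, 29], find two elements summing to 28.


Two pointers: lo=0, hi=6
Found pair: (4, 24) summing to 28


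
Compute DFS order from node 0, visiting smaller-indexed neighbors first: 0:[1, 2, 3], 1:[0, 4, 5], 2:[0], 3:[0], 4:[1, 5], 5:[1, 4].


DFS stack-based: start with [0]
Visit order: [0, 1, 4, 5, 2, 3]


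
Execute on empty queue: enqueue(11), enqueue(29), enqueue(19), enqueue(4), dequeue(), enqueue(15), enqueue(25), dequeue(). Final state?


enqueue(11) -> [11]
enqueue(29) -> [11, 29]
enqueue(19) -> [11, 29, 19]
enqueue(4) -> [11, 29, 19, 4]
dequeue() returns 11 -> [29, 19, 4]
enqueue(15) -> [29, 19, 4, 15]
enqueue(25) -> [29, 19, 4, 15, 25]
dequeue() returns 29 -> [19, 4, 15, 25]
Final queue (front to back): [19, 4, 15, 25]


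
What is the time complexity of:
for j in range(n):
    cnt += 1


Per nesting level: O(n) = O(n)
Complexity: O(n)


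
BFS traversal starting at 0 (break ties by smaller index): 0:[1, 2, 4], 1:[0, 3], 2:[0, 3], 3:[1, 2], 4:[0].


BFS queue: start with [0]
Visit order: [0, 1, 2, 4, 3]


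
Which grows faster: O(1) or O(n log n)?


constant grows slower than linearithmic
O(1) is asymptotically smaller; O(n log n) grows faster


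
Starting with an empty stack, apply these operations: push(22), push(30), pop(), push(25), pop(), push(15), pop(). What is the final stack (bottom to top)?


push(22) -> [22]
push(30) -> [22, 30]
pop() returns 30 -> [22]
push(25) -> [22, 25]
pop() returns 25 -> [22]
push(15) -> [22, 15]
pop() returns 15 -> [22]
Final stack (bottom to top): [22]


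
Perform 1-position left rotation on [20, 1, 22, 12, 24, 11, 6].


Left rotate by 1: [1, 22, 12, 24, 11, 6, 20]


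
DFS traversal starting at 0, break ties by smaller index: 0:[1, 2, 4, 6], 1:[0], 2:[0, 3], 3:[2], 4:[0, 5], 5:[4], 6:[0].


DFS stack-based: start with [0]
Visit order: [0, 1, 2, 3, 4, 5, 6]


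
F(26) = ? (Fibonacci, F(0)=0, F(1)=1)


F(n)=F(n-1)+F(n-2)
...F(24)=46368, F(25)=75025, F(26)=121393


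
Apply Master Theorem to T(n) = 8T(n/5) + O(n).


a=8, b=5, c=1. log_5(8)=1.292 > c=1. Case 1: O(n^log_b(a)) = O(n^1.292)
Complexity: O(n^1.292)


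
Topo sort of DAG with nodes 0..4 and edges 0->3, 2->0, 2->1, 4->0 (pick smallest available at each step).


Kahn's algorithm, process smallest node first
Order: [2, 1, 4, 0, 3]


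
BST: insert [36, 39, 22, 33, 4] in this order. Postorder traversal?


Root = 36; build tree by BST insertion.
Postorder traversal: [4, 33, 22, 39, 36]


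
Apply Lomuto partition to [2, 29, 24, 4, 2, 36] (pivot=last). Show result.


Elements <= 36 go left of pivot.
Result: [2, 29, 24, 4, 2, 36], pivot at index 5


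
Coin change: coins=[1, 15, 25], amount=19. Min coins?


dp[0]=0; dp[i]=1+min(dp[i-c] for c in coins)
...dp[14]=14, dp[15]=1, dp[16]=2, dp[17]=3, dp[18]=4, dp[19]=5
Minimum coins for 19 = 5


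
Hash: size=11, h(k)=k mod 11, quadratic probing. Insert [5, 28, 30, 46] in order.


Insertions: 5->slot 5; 28->slot 6; 30->slot 8; 46->slot 2
Table: [None, None, 46, None, None, 5, 28, None, 30, None, None]


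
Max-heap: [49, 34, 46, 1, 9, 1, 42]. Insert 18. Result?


Append 18: [49, 34, 46, 1, 9, 1, 42, 18]
Bubble up: swap idx 7(18) with idx 3(1)
Result: [49, 34, 46, 18, 9, 1, 42, 1]


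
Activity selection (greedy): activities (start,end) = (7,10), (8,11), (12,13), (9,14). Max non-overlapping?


Greedy: pick earliest-ending, then skip overlaps.
Selected (2 activities): [(7, 10), (12, 13)]


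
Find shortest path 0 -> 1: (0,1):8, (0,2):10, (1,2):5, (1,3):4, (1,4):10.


Dijkstra from 0:
Distances: {0: 0, 1: 8, 2: 10, 3: 12, 4: 18}
Shortest distance to 1 = 8, path = [0, 1]


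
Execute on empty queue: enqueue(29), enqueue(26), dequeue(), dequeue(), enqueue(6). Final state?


enqueue(29) -> [29]
enqueue(26) -> [29, 26]
dequeue() returns 29 -> [26]
dequeue() returns 26 -> []
enqueue(6) -> [6]
Final queue (front to back): [6]


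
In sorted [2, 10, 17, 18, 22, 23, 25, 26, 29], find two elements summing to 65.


Two pointers: lo=0, hi=8
No pair sums to 65


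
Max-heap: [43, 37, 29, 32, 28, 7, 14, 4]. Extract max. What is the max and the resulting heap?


Max = 43
Replace root with last, heapify down
Resulting heap: [37, 32, 29, 4, 28, 7, 14]


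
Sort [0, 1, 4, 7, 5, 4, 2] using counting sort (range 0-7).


Count array: [1, 1, 1, 0, 2, 1, 0, 1]
Reconstruct: [0, 1, 2, 4, 4, 5, 7]


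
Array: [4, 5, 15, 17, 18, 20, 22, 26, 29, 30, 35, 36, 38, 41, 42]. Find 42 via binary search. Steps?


Search for 42:
[0,14] mid=7 arr[7]=26
[8,14] mid=11 arr[11]=36
[12,14] mid=13 arr[13]=41
[14,14] mid=14 arr[14]=42
Total: 4 comparisons


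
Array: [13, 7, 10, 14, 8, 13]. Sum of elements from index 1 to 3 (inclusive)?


Prefix sums: [0, 13, 20, 30, 44, 52, 65]
Sum[1..3] = prefix[4] - prefix[1] = 44 - 13 = 31


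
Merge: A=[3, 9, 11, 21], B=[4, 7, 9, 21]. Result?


Compare heads, take smaller each step.
Merged: [3, 4, 7, 9, 9, 11, 21, 21]


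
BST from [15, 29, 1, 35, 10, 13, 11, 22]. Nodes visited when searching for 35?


BST root = 15
Search for 35: compare at each node
Path: [15, 29, 35]


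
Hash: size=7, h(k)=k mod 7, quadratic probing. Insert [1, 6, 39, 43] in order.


Insertions: 1->slot 1; 6->slot 6; 39->slot 4; 43->slot 2
Table: [None, 1, 43, None, 39, None, 6]


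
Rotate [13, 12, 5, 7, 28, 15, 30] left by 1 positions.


Left rotate by 1: [12, 5, 7, 28, 15, 30, 13]


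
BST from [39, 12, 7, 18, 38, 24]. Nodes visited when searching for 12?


BST root = 39
Search for 12: compare at each node
Path: [39, 12]


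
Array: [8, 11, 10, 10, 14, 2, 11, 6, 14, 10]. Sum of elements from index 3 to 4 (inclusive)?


Prefix sums: [0, 8, 19, 29, 39, 53, 55, 66, 72, 86, 96]
Sum[3..4] = prefix[5] - prefix[3] = 53 - 29 = 24


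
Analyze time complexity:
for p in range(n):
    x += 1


Per nesting level: O(n) = O(n)
Complexity: O(n)


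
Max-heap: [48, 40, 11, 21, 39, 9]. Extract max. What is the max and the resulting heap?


Max = 48
Replace root with last, heapify down
Resulting heap: [40, 39, 11, 21, 9]


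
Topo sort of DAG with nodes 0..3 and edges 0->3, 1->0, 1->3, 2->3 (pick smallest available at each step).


Kahn's algorithm, process smallest node first
Order: [1, 0, 2, 3]


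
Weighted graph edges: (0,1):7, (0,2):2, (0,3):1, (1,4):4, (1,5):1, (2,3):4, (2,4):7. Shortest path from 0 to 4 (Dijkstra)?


Dijkstra from 0:
Distances: {0: 0, 1: 7, 2: 2, 3: 1, 4: 9, 5: 8}
Shortest distance to 4 = 9, path = [0, 2, 4]


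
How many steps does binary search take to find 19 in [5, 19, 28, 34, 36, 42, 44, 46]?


Search for 19:
[0,7] mid=3 arr[3]=34
[0,2] mid=1 arr[1]=19
Total: 2 comparisons


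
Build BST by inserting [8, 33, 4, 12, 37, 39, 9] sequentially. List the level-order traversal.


Root = 8; build tree by BST insertion.
Level-Order traversal: [8, 4, 33, 12, 37, 9, 39]


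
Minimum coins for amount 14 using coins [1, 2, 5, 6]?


dp[0]=0; dp[i]=1+min(dp[i-c] for c in coins)
...dp[9]=3, dp[10]=2, dp[11]=2, dp[12]=2, dp[13]=3, dp[14]=3
Minimum coins for 14 = 3


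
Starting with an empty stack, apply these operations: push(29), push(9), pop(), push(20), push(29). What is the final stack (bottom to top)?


push(29) -> [29]
push(9) -> [29, 9]
pop() returns 9 -> [29]
push(20) -> [29, 20]
push(29) -> [29, 20, 29]
Final stack (bottom to top): [29, 20, 29]


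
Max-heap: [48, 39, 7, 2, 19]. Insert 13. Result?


Append 13: [48, 39, 7, 2, 19, 13]
Bubble up: swap idx 5(13) with idx 2(7)
Result: [48, 39, 13, 2, 19, 7]
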